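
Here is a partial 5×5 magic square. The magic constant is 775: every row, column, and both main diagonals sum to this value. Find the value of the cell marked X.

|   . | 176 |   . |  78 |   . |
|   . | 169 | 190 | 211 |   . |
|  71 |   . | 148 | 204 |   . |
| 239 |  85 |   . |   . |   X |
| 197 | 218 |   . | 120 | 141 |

183

Row 5 must total 775; the given cells sum to 676, so (5,3) = 99.
The remaining cell in column 2 is (3,2) = 775 − 648 = 127.
From column 4, 775 − (78 + 211 + 204 + 120) gives (4,4) = 162.
The remaining cell in main diagonal is (1,1) = 775 − 620 = 155.
From anti-diagonal, 775 − (211 + 148 + 85 + 197) gives (1,5) = 134.
Row 1 must total 775; the given cells sum to 543, so (1,3) = 232.
From row 3, 775 − (71 + 127 + 148 + 204) gives (3,5) = 225.
The remaining cell in column 1 is (2,1) = 775 − 662 = 113.
The remaining cell in column 3 is (4,3) = 775 − 669 = 106.
Row 2: 113 + 169 + 190 + 211 + ? = 775, so (2,5) = 92.
From row 4, 775 − (239 + 85 + 106 + 162) gives (4,5) = 183.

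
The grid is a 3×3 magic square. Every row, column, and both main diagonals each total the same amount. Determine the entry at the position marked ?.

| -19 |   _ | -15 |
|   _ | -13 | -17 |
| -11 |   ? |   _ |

-21

Anti-diagonal is complete and sums to -39; that is the magic constant.
From row 1, -39 − (-19 + (-15)) gives (1,2) = -5.
Row 2: -13 + (-17) + ? = -39, so (2,1) = -9.
Column 2: -5 + (-13) + ? = -39, so (3,2) = -21.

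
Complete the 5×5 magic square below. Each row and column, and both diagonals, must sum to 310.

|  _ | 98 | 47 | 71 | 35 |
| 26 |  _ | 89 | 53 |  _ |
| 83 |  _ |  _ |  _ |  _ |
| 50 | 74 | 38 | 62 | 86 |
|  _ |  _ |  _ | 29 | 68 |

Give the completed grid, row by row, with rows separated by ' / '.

Row 1: 98 + 47 + 71 + 35 + ? = 310, so (1,1) = 59.
The remaining cell in column 1 is (5,1) = 310 − 218 = 92.
From column 4, 310 − (71 + 53 + 62 + 29) gives (3,4) = 95.
The remaining cell in anti-diagonal is (3,3) = 310 − 254 = 56.
From column 3, 310 − (47 + 89 + 56 + 38) gives (5,3) = 80.
Main diagonal needs 310; the known cells sum to 245, so (2,2) = 65.
Row 2 must total 310; the given cells sum to 233, so (2,5) = 77.
Row 5: 92 + 80 + 29 + 68 + ? = 310, so (5,2) = 41.
From column 2, 310 − (98 + 65 + 74 + 41) gives (3,2) = 32.
Using column 5: 35 + 77 + 86 + 68 + ? → (3,5) = 310 − 266 = 44.

59 98 47 71 35 / 26 65 89 53 77 / 83 32 56 95 44 / 50 74 38 62 86 / 92 41 80 29 68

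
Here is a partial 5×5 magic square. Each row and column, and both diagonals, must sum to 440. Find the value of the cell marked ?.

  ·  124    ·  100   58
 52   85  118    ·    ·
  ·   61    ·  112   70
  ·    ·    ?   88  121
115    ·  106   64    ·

Column 4: 100 + 112 + 88 + 64 + ? = 440, so (2,4) = 76.
Using row 2: 52 + 85 + 118 + 76 + ? → (2,5) = 440 − 331 = 109.
The remaining cell in column 5 is (5,5) = 440 − 358 = 82.
Using row 5: 115 + 106 + 64 + 82 + ? → (5,2) = 440 − 367 = 73.
Using column 2: 124 + 85 + 61 + 73 + ? → (4,2) = 440 − 343 = 97.
Anti-diagonal: 58 + 76 + 97 + 115 + ? = 440, so (3,3) = 94.
Row 3: 61 + 94 + 112 + 70 + ? = 440, so (3,1) = 103.
Using main diagonal: 85 + 94 + 88 + 82 + ? → (1,1) = 440 − 349 = 91.
From row 1, 440 − (91 + 124 + 100 + 58) gives (1,3) = 67.
The remaining cell in column 1 is (4,1) = 440 − 361 = 79.
From column 3, 440 − (67 + 118 + 94 + 106) gives (4,3) = 55.

55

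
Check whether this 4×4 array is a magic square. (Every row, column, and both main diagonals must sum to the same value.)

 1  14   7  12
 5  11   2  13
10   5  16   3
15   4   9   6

Row 1: 1 + 14 + 7 + 12 = 34.
Row 2: 5 + 11 + 2 + 13 = 31.
Row 3: 10 + 5 + 16 + 3 = 34.
Row 4: 15 + 4 + 9 + 6 = 34.
Column 1: 1 + 5 + 10 + 15 = 31.
Column 2: 14 + 11 + 5 + 4 = 34.
Column 3: 7 + 2 + 16 + 9 = 34.
Column 4: 12 + 13 + 3 + 6 = 34.
Main diagonal: 1 + 11 + 16 + 6 = 34.
Anti-diagonal: 12 + 2 + 5 + 15 = 34.

No — anti-diagonal sums to 34 but column 1 sums to 31.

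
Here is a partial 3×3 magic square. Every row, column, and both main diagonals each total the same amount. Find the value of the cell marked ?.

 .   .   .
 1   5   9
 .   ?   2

7

Row 2 is complete and sums to 15; that is the magic constant.
Column 3 needs 15; the known cells sum to 11, so (1,3) = 4.
From main diagonal, 15 − (5 + 2) gives (1,1) = 8.
Anti-diagonal must total 15; the given cells sum to 9, so (3,1) = 6.
Using row 1: 8 + 4 + ? → (1,2) = 15 − 12 = 3.
Row 3 needs 15; the known cells sum to 8, so (3,2) = 7.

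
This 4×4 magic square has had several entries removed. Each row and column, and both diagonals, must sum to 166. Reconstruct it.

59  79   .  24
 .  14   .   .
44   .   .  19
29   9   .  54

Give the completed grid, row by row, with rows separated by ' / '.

Row 1 needs 166; the known cells sum to 162, so (1,3) = 4.
Row 4: 29 + 9 + 54 + ? = 166, so (4,3) = 74.
Column 1: 59 + 44 + 29 + ? = 166, so (2,1) = 34.
From column 2, 166 − (79 + 14 + 9) gives (3,2) = 64.
Column 4 must total 166; the given cells sum to 97, so (2,4) = 69.
From main diagonal, 166 − (59 + 14 + 54) gives (3,3) = 39.
Using anti-diagonal: 24 + 64 + 29 + ? → (2,3) = 166 − 117 = 49.

59 79 4 24 / 34 14 49 69 / 44 64 39 19 / 29 9 74 54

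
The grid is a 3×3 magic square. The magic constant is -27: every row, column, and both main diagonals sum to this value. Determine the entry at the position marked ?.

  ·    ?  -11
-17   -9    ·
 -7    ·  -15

Row 2 must total -27; the given cells sum to -26, so (2,3) = -1.
The remaining cell in row 3 is (3,2) = -27 − (-22) = -5.
Column 1 must total -27; the given cells sum to -24, so (1,1) = -3.
Using column 2: -9 + (-5) + ? → (1,2) = -27 − (-14) = -13.

-13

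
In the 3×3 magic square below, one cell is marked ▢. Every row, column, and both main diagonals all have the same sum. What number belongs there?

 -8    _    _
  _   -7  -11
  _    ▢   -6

-5

Main diagonal is complete and sums to -21; that is the magic constant.
Row 2: -7 + (-11) + ? = -21, so (2,1) = -3.
Column 1 needs -21; the known cells sum to -11, so (3,1) = -10.
Using column 3: -11 + (-6) + ? → (1,3) = -21 − (-17) = -4.
Row 1: -8 + (-4) + ? = -21, so (1,2) = -9.
From row 3, -21 − (-10 + (-6)) gives (3,2) = -5.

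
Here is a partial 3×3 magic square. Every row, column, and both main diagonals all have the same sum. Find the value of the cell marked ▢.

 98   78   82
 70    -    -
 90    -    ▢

Column 1 is complete and sums to 258; that is the magic constant.
From anti-diagonal, 258 − (82 + 90) gives (2,2) = 86.
The remaining cell in row 2 is (2,3) = 258 − 156 = 102.
Using column 2: 78 + 86 + ? → (3,2) = 258 − 164 = 94.
Column 3 must total 258; the given cells sum to 184, so (3,3) = 74.

74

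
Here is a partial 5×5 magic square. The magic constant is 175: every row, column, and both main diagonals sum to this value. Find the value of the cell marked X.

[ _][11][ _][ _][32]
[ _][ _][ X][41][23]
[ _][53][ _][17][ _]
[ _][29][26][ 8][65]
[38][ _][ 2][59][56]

Row 4 must total 175; the given cells sum to 128, so (4,1) = 47.
Row 5 must total 175; the given cells sum to 155, so (5,2) = 20.
Using column 2: 11 + 53 + 29 + 20 + ? → (2,2) = 175 − 113 = 62.
Column 4 needs 175; the known cells sum to 125, so (1,4) = 50.
Column 5 must total 175; the given cells sum to 176, so (3,5) = -1.
The remaining cell in anti-diagonal is (3,3) = 175 − 140 = 35.
The remaining cell in row 3 is (3,1) = 175 − 104 = 71.
Main diagonal needs 175; the known cells sum to 161, so (1,1) = 14.
Row 1: 14 + 11 + 50 + 32 + ? = 175, so (1,3) = 68.
The remaining cell in column 1 is (2,1) = 175 − 170 = 5.
From column 3, 175 − (68 + 35 + 26 + 2) gives (2,3) = 44.

44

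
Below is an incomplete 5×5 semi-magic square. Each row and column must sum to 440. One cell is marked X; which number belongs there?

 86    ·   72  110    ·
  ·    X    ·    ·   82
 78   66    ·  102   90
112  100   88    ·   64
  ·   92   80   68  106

The remaining cell in row 3 is (3,3) = 440 − 336 = 104.
Row 4 needs 440; the known cells sum to 364, so (4,4) = 76.
Row 5 must total 440; the given cells sum to 346, so (5,1) = 94.
Column 1: 86 + 78 + 112 + 94 + ? = 440, so (2,1) = 70.
Column 3: 72 + 104 + 88 + 80 + ? = 440, so (2,3) = 96.
Column 4: 110 + 102 + 76 + 68 + ? = 440, so (2,4) = 84.
Column 5 must total 440; the given cells sum to 342, so (1,5) = 98.
From row 1, 440 − (86 + 72 + 110 + 98) gives (1,2) = 74.
Row 2: 70 + 96 + 84 + 82 + ? = 440, so (2,2) = 108.

108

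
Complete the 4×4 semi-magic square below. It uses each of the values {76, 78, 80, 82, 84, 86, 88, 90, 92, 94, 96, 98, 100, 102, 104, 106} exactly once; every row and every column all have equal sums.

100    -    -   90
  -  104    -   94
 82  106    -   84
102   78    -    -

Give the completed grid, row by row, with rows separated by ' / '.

100 76 98 90 / 80 104 86 94 / 82 106 92 84 / 102 78 88 96

The 16 entries sum to 1456, so each line sums to 1456/4 = 364.
The remaining cell in row 3 is (3,3) = 364 − 272 = 92.
Column 1: 100 + 82 + 102 + ? = 364, so (2,1) = 80.
The remaining cell in column 2 is (1,2) = 364 − 288 = 76.
From column 4, 364 − (90 + 94 + 84) gives (4,4) = 96.
Row 1: 100 + 76 + 90 + ? = 364, so (1,3) = 98.
Row 2 needs 364; the known cells sum to 278, so (2,3) = 86.
Row 4 must total 364; the given cells sum to 276, so (4,3) = 88.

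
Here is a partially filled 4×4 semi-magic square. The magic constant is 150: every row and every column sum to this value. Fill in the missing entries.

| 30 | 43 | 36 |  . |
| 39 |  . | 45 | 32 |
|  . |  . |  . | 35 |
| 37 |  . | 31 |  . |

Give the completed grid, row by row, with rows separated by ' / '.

30 43 36 41 / 39 34 45 32 / 44 33 38 35 / 37 40 31 42

The remaining cell in row 1 is (1,4) = 150 − 109 = 41.
From row 2, 150 − (39 + 45 + 32) gives (2,2) = 34.
Column 1: 30 + 39 + 37 + ? = 150, so (3,1) = 44.
Column 3: 36 + 45 + 31 + ? = 150, so (3,3) = 38.
Column 4 needs 150; the known cells sum to 108, so (4,4) = 42.
The remaining cell in row 3 is (3,2) = 150 − 117 = 33.
The remaining cell in row 4 is (4,2) = 150 − 110 = 40.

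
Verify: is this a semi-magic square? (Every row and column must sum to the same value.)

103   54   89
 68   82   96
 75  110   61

Yes

Row 1: 103 + 54 + 89 = 246.
Row 2: 68 + 82 + 96 = 246.
Row 3: 75 + 110 + 61 = 246.
Column 1: 103 + 68 + 75 = 246.
Column 2: 54 + 82 + 110 = 246.
Column 3: 89 + 96 + 61 = 246.
All lines sum to 246.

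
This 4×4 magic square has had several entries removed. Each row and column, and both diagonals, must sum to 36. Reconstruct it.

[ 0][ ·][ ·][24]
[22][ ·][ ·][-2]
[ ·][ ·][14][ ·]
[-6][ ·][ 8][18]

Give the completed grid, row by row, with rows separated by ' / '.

The remaining cell in row 4 is (4,2) = 36 − 20 = 16.
From column 1, 36 − (0 + 22 + (-6)) gives (3,1) = 20.
Column 4 needs 36; the known cells sum to 40, so (3,4) = -4.
Using main diagonal: 0 + 14 + 18 + ? → (2,2) = 36 − 32 = 4.
From row 2, 36 − (22 + 4 + (-2)) gives (2,3) = 12.
Row 3 must total 36; the given cells sum to 30, so (3,2) = 6.
Column 2 must total 36; the given cells sum to 26, so (1,2) = 10.
The remaining cell in column 3 is (1,3) = 36 − 34 = 2.

0 10 2 24 / 22 4 12 -2 / 20 6 14 -4 / -6 16 8 18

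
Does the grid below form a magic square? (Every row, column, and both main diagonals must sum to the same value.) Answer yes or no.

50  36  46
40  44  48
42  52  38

Yes

Row 1: 50 + 36 + 46 = 132.
Row 2: 40 + 44 + 48 = 132.
Row 3: 42 + 52 + 38 = 132.
Column 1: 50 + 40 + 42 = 132.
Column 2: 36 + 44 + 52 = 132.
Column 3: 46 + 48 + 38 = 132.
Main diagonal: 50 + 44 + 38 = 132.
Anti-diagonal: 46 + 44 + 42 = 132.
All lines sum to 132.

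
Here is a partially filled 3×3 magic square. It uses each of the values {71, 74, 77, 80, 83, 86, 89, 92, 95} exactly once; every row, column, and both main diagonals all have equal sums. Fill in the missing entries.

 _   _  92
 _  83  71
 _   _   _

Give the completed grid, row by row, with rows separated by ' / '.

The 9 entries sum to 747, so each line sums to 747/3 = 249.
Row 2: 83 + 71 + ? = 249, so (2,1) = 95.
Column 3 needs 249; the known cells sum to 163, so (3,3) = 86.
Using main diagonal: 83 + 86 + ? → (1,1) = 249 − 169 = 80.
Anti-diagonal: 92 + 83 + ? = 249, so (3,1) = 74.
Row 1 needs 249; the known cells sum to 172, so (1,2) = 77.
Using row 3: 74 + 86 + ? → (3,2) = 249 − 160 = 89.

80 77 92 / 95 83 71 / 74 89 86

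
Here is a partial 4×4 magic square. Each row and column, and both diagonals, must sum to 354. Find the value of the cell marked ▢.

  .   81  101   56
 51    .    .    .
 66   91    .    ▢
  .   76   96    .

126

Using row 1: 81 + 101 + 56 + ? → (1,1) = 354 − 238 = 116.
Using column 1: 116 + 51 + 66 + ? → (4,1) = 354 − 233 = 121.
Column 2 needs 354; the known cells sum to 248, so (2,2) = 106.
Anti-diagonal must total 354; the given cells sum to 268, so (2,3) = 86.
Using row 2: 51 + 106 + 86 + ? → (2,4) = 354 − 243 = 111.
Row 4 needs 354; the known cells sum to 293, so (4,4) = 61.
From column 3, 354 − (101 + 86 + 96) gives (3,3) = 71.
Using column 4: 56 + 111 + 61 + ? → (3,4) = 354 − 228 = 126.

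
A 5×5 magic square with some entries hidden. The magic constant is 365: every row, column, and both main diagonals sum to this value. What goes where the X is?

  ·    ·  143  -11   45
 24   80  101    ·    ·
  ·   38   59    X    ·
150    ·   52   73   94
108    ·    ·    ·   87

Row 4: 150 + 52 + 73 + 94 + ? = 365, so (4,2) = -4.
Column 3: 143 + 101 + 59 + 52 + ? = 365, so (5,3) = 10.
From main diagonal, 365 − (80 + 59 + 73 + 87) gives (1,1) = 66.
Using anti-diagonal: 45 + 59 + (-4) + 108 + ? → (2,4) = 365 − 208 = 157.
From row 1, 365 − (66 + 143 + (-11) + 45) gives (1,2) = 122.
Row 2: 24 + 80 + 101 + 157 + ? = 365, so (2,5) = 3.
The remaining cell in column 1 is (3,1) = 365 − 348 = 17.
Column 2: 122 + 80 + 38 + (-4) + ? = 365, so (5,2) = 129.
Using column 5: 45 + 3 + 94 + 87 + ? → (3,5) = 365 − 229 = 136.
The remaining cell in row 3 is (3,4) = 365 − 250 = 115.

115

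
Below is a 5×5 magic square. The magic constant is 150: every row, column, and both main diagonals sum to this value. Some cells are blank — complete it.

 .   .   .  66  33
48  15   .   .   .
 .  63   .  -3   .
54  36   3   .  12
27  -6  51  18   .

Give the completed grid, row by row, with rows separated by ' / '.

Row 4 must total 150; the given cells sum to 105, so (4,4) = 45.
Using row 5: 27 + (-6) + 51 + 18 + ? → (5,5) = 150 − 90 = 60.
Column 2 must total 150; the given cells sum to 108, so (1,2) = 42.
Column 4 needs 150; the known cells sum to 126, so (2,4) = 24.
Using anti-diagonal: 33 + 24 + 36 + 27 + ? → (3,3) = 150 − 120 = 30.
Main diagonal must total 150; the given cells sum to 150, so (1,1) = 0.
Row 1 needs 150; the known cells sum to 141, so (1,3) = 9.
Using column 1: 0 + 48 + 54 + 27 + ? → (3,1) = 150 − 129 = 21.
Column 3: 9 + 30 + 3 + 51 + ? = 150, so (2,3) = 57.
Row 2: 48 + 15 + 57 + 24 + ? = 150, so (2,5) = 6.
Using row 3: 21 + 63 + 30 + (-3) + ? → (3,5) = 150 − 111 = 39.

0 42 9 66 33 / 48 15 57 24 6 / 21 63 30 -3 39 / 54 36 3 45 12 / 27 -6 51 18 60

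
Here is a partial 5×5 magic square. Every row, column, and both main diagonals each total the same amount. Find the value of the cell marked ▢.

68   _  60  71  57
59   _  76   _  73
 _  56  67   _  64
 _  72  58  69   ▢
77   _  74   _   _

Column 3 is complete and sums to 335; that is the magic constant.
Row 1 needs 335; the known cells sum to 256, so (1,2) = 79.
The remaining cell in anti-diagonal is (2,4) = 335 − 273 = 62.
From row 2, 335 − (59 + 76 + 62 + 73) gives (2,2) = 65.
The remaining cell in column 2 is (5,2) = 335 − 272 = 63.
The remaining cell in main diagonal is (5,5) = 335 − 269 = 66.
From row 5, 335 − (77 + 63 + 74 + 66) gives (5,4) = 55.
Column 4: 71 + 62 + 69 + 55 + ? = 335, so (3,4) = 78.
Column 5 must total 335; the given cells sum to 260, so (4,5) = 75.

75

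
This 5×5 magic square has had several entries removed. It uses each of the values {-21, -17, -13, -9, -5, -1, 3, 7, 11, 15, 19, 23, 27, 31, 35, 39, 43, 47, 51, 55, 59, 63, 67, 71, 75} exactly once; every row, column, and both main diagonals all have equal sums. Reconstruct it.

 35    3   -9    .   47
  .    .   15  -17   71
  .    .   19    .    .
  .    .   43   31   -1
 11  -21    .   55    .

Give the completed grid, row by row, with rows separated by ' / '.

35 3 -9 59 47 / 39 27 15 -17 71 / 63 51 19 7 -5 / -13 75 43 31 -1 / 11 -21 67 55 23

The 25 entries sum to 675, so each line sums to 675/5 = 135.
From row 1, 135 − (35 + 3 + (-9) + 47) gives (1,4) = 59.
Column 3: -9 + 15 + 19 + 43 + ? = 135, so (5,3) = 67.
Column 4 needs 135; the known cells sum to 128, so (3,4) = 7.
The remaining cell in anti-diagonal is (4,2) = 135 − 60 = 75.
The remaining cell in row 4 is (4,1) = 135 − 148 = -13.
Row 5 must total 135; the given cells sum to 112, so (5,5) = 23.
Column 5 must total 135; the given cells sum to 140, so (3,5) = -5.
From main diagonal, 135 − (35 + 19 + 31 + 23) gives (2,2) = 27.
From row 2, 135 − (27 + 15 + (-17) + 71) gives (2,1) = 39.
The remaining cell in column 1 is (3,1) = 135 − 72 = 63.
Using column 2: 3 + 27 + 75 + (-21) + ? → (3,2) = 135 − 84 = 51.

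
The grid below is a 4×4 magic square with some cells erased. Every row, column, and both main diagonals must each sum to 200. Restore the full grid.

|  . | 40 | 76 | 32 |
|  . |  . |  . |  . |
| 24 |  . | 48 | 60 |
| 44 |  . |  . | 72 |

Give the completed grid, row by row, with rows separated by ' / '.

Row 1 must total 200; the given cells sum to 148, so (1,1) = 52.
Row 3 needs 200; the known cells sum to 132, so (3,2) = 68.
Column 1 needs 200; the known cells sum to 120, so (2,1) = 80.
Using column 4: 32 + 60 + 72 + ? → (2,4) = 200 − 164 = 36.
Main diagonal needs 200; the known cells sum to 172, so (2,2) = 28.
Anti-diagonal must total 200; the given cells sum to 144, so (2,3) = 56.
Using column 2: 40 + 28 + 68 + ? → (4,2) = 200 − 136 = 64.
Using column 3: 76 + 56 + 48 + ? → (4,3) = 200 − 180 = 20.

52 40 76 32 / 80 28 56 36 / 24 68 48 60 / 44 64 20 72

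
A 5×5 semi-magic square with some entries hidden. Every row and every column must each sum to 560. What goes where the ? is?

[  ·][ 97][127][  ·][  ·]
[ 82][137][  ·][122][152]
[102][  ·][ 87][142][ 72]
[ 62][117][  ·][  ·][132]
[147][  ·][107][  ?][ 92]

Row 2 needs 560; the known cells sum to 493, so (2,3) = 67.
From row 3, 560 − (102 + 87 + 142 + 72) gives (3,2) = 157.
From column 1, 560 − (82 + 102 + 62 + 147) gives (1,1) = 167.
The remaining cell in column 2 is (5,2) = 560 − 508 = 52.
Column 3 must total 560; the given cells sum to 388, so (4,3) = 172.
Column 5 needs 560; the known cells sum to 448, so (1,5) = 112.
From row 1, 560 − (167 + 97 + 127 + 112) gives (1,4) = 57.
Row 4 must total 560; the given cells sum to 483, so (4,4) = 77.
Row 5: 147 + 52 + 107 + 92 + ? = 560, so (5,4) = 162.

162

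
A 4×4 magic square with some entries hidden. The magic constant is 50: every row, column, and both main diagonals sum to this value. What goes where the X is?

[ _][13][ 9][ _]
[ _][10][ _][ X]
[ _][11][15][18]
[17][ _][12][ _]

Using row 3: 11 + 15 + 18 + ? → (3,1) = 50 − 44 = 6.
Using column 2: 13 + 10 + 11 + ? → (4,2) = 50 − 34 = 16.
From column 3, 50 − (9 + 15 + 12) gives (2,3) = 14.
Anti-diagonal must total 50; the given cells sum to 42, so (1,4) = 8.
Row 1 needs 50; the known cells sum to 30, so (1,1) = 20.
The remaining cell in row 4 is (4,4) = 50 − 45 = 5.
Using column 1: 20 + 6 + 17 + ? → (2,1) = 50 − 43 = 7.
Column 4: 8 + 18 + 5 + ? = 50, so (2,4) = 19.

19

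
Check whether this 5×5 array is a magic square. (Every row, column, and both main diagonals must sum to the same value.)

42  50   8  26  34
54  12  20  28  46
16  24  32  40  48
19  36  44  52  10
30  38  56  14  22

Row 1: 42 + 50 + 8 + 26 + 34 = 160.
Row 2: 54 + 12 + 20 + 28 + 46 = 160.
Row 3: 16 + 24 + 32 + 40 + 48 = 160.
Row 4: 19 + 36 + 44 + 52 + 10 = 161.
Row 5: 30 + 38 + 56 + 14 + 22 = 160.
Column 1: 42 + 54 + 16 + 19 + 30 = 161.
Column 2: 50 + 12 + 24 + 36 + 38 = 160.
Column 3: 8 + 20 + 32 + 44 + 56 = 160.
Column 4: 26 + 28 + 40 + 52 + 14 = 160.
Column 5: 34 + 46 + 48 + 10 + 22 = 160.
Main diagonal: 42 + 12 + 32 + 52 + 22 = 160.
Anti-diagonal: 34 + 28 + 32 + 36 + 30 = 160.

No — row 4 sums to 161 but row 3 sums to 160.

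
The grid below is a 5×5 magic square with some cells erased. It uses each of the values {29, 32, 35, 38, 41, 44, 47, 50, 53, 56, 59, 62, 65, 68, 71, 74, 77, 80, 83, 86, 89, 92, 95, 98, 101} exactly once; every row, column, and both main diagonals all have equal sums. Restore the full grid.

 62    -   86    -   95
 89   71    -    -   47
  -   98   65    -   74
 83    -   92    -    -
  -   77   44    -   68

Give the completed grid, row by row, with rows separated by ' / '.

The 25 entries sum to 1625, so each line sums to 1625/5 = 325.
Column 3 must total 325; the given cells sum to 287, so (2,3) = 38.
Using column 5: 95 + 47 + 74 + 68 + ? → (4,5) = 325 − 284 = 41.
Using main diagonal: 62 + 71 + 65 + 68 + ? → (4,4) = 325 − 266 = 59.
Row 2 needs 325; the known cells sum to 245, so (2,4) = 80.
The remaining cell in row 4 is (4,2) = 325 − 275 = 50.
Using column 2: 71 + 98 + 50 + 77 + ? → (1,2) = 325 − 296 = 29.
Anti-diagonal must total 325; the given cells sum to 290, so (5,1) = 35.
Using row 1: 62 + 29 + 86 + 95 + ? → (1,4) = 325 − 272 = 53.
Using row 5: 35 + 77 + 44 + 68 + ? → (5,4) = 325 − 224 = 101.
From column 1, 325 − (62 + 89 + 83 + 35) gives (3,1) = 56.
From column 4, 325 − (53 + 80 + 59 + 101) gives (3,4) = 32.

62 29 86 53 95 / 89 71 38 80 47 / 56 98 65 32 74 / 83 50 92 59 41 / 35 77 44 101 68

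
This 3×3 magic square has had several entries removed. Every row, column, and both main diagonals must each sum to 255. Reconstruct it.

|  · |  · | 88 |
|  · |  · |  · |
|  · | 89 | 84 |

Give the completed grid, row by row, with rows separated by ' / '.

From row 3, 255 − (89 + 84) gives (3,1) = 82.
From column 3, 255 − (88 + 84) gives (2,3) = 83.
Anti-diagonal: 88 + 82 + ? = 255, so (2,2) = 85.
Row 2 needs 255; the known cells sum to 168, so (2,1) = 87.
The remaining cell in column 1 is (1,1) = 255 − 169 = 86.
Using column 2: 85 + 89 + ? → (1,2) = 255 − 174 = 81.

86 81 88 / 87 85 83 / 82 89 84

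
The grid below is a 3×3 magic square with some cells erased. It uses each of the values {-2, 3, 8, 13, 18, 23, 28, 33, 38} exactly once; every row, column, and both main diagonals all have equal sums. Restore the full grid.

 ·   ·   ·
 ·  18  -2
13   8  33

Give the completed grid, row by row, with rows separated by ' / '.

The 9 entries sum to 162, so each line sums to 162/3 = 54.
Row 2 needs 54; the known cells sum to 16, so (2,1) = 38.
Column 1 must total 54; the given cells sum to 51, so (1,1) = 3.
Column 2: 18 + 8 + ? = 54, so (1,2) = 28.
The remaining cell in column 3 is (1,3) = 54 − 31 = 23.

3 28 23 / 38 18 -2 / 13 8 33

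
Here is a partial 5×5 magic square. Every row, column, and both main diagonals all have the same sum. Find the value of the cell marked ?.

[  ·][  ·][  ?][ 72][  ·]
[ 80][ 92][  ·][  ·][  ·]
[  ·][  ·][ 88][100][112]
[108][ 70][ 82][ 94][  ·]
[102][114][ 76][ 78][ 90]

110

Row 5 is complete and sums to 460; that is the magic constant.
The remaining cell in row 4 is (4,5) = 460 − 354 = 106.
Using column 4: 72 + 100 + 94 + 78 + ? → (2,4) = 460 − 344 = 116.
Using main diagonal: 92 + 88 + 94 + 90 + ? → (1,1) = 460 − 364 = 96.
Anti-diagonal must total 460; the given cells sum to 376, so (1,5) = 84.
Column 1 must total 460; the given cells sum to 386, so (3,1) = 74.
Column 5: 84 + 112 + 106 + 90 + ? = 460, so (2,5) = 68.
From row 2, 460 − (80 + 92 + 116 + 68) gives (2,3) = 104.
Row 3: 74 + 88 + 100 + 112 + ? = 460, so (3,2) = 86.
The remaining cell in column 2 is (1,2) = 460 − 362 = 98.
From column 3, 460 − (104 + 88 + 82 + 76) gives (1,3) = 110.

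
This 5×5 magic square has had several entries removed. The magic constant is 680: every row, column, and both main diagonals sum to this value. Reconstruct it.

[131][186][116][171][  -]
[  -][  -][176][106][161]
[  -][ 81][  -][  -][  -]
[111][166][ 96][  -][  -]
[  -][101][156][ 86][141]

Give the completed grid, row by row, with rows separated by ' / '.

The remaining cell in row 1 is (1,5) = 680 − 604 = 76.
Using row 5: 101 + 156 + 86 + 141 + ? → (5,1) = 680 − 484 = 196.
Column 2 must total 680; the given cells sum to 534, so (2,2) = 146.
Column 3 needs 680; the known cells sum to 544, so (3,3) = 136.
Using main diagonal: 131 + 146 + 136 + 141 + ? → (4,4) = 680 − 554 = 126.
Using row 2: 146 + 176 + 106 + 161 + ? → (2,1) = 680 − 589 = 91.
From row 4, 680 − (111 + 166 + 96 + 126) gives (4,5) = 181.
Column 1 needs 680; the known cells sum to 529, so (3,1) = 151.
Column 4 must total 680; the given cells sum to 489, so (3,4) = 191.
Column 5 must total 680; the given cells sum to 559, so (3,5) = 121.

131 186 116 171 76 / 91 146 176 106 161 / 151 81 136 191 121 / 111 166 96 126 181 / 196 101 156 86 141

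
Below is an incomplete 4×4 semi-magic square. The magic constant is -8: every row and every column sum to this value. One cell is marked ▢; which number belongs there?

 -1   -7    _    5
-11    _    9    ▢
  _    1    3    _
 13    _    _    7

Row 1: -1 + (-7) + 5 + ? = -8, so (1,3) = -5.
From column 1, -8 − (-1 + (-11) + 13) gives (3,1) = -9.
Column 3 needs -8; the known cells sum to 7, so (4,3) = -15.
Row 3 needs -8; the known cells sum to -5, so (3,4) = -3.
The remaining cell in row 4 is (4,2) = -8 − 5 = -13.
Column 2 must total -8; the given cells sum to -19, so (2,2) = 11.
Using column 4: 5 + (-3) + 7 + ? → (2,4) = -8 − 9 = -17.

-17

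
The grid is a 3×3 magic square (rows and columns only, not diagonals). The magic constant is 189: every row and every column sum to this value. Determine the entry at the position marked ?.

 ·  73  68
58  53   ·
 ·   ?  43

63

Row 1 must total 189; the given cells sum to 141, so (1,1) = 48.
Row 2: 58 + 53 + ? = 189, so (2,3) = 78.
Column 1: 48 + 58 + ? = 189, so (3,1) = 83.
From column 2, 189 − (73 + 53) gives (3,2) = 63.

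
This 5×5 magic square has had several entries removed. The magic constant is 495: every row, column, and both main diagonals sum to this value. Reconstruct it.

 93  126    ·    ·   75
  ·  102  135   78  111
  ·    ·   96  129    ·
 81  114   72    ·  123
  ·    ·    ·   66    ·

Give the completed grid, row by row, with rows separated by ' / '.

93 126 84 117 75 / 69 102 135 78 111 / 120 63 96 129 87 / 81 114 72 105 123 / 132 90 108 66 99

Row 2: 102 + 135 + 78 + 111 + ? = 495, so (2,1) = 69.
Using row 4: 81 + 114 + 72 + 123 + ? → (4,4) = 495 − 390 = 105.
From column 4, 495 − (78 + 129 + 105 + 66) gives (1,4) = 117.
From main diagonal, 495 − (93 + 102 + 96 + 105) gives (5,5) = 99.
Anti-diagonal must total 495; the given cells sum to 363, so (5,1) = 132.
The remaining cell in row 1 is (1,3) = 495 − 411 = 84.
Using column 1: 93 + 69 + 81 + 132 + ? → (3,1) = 495 − 375 = 120.
From column 3, 495 − (84 + 135 + 96 + 72) gives (5,3) = 108.
From column 5, 495 − (75 + 111 + 123 + 99) gives (3,5) = 87.
From row 3, 495 − (120 + 96 + 129 + 87) gives (3,2) = 63.
Using row 5: 132 + 108 + 66 + 99 + ? → (5,2) = 495 − 405 = 90.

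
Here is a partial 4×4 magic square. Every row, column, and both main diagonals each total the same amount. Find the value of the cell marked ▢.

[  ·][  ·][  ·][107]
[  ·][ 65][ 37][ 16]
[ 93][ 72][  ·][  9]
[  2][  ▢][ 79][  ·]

51

Anti-diagonal is complete and sums to 218; that is the magic constant.
Row 2 must total 218; the given cells sum to 118, so (2,1) = 100.
Row 3 needs 218; the known cells sum to 174, so (3,3) = 44.
Column 1: 100 + 93 + 2 + ? = 218, so (1,1) = 23.
From column 3, 218 − (37 + 44 + 79) gives (1,3) = 58.
Column 4 must total 218; the given cells sum to 132, so (4,4) = 86.
Row 1 must total 218; the given cells sum to 188, so (1,2) = 30.
Row 4 needs 218; the known cells sum to 167, so (4,2) = 51.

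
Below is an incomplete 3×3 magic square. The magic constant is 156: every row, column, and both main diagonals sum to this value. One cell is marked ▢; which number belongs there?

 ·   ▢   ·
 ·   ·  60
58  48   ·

The remaining cell in row 3 is (3,3) = 156 − 106 = 50.
Column 3 must total 156; the given cells sum to 110, so (1,3) = 46.
Anti-diagonal needs 156; the known cells sum to 104, so (2,2) = 52.
The remaining cell in row 2 is (2,1) = 156 − 112 = 44.
Column 1 must total 156; the given cells sum to 102, so (1,1) = 54.
Column 2 must total 156; the given cells sum to 100, so (1,2) = 56.

56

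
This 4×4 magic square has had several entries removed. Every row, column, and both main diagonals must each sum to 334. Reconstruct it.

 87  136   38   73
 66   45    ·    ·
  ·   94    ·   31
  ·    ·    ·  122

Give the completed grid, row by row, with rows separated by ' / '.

Column 2: 136 + 45 + 94 + ? = 334, so (4,2) = 59.
The remaining cell in column 4 is (2,4) = 334 − 226 = 108.
Main diagonal needs 334; the known cells sum to 254, so (3,3) = 80.
The remaining cell in row 2 is (2,3) = 334 − 219 = 115.
The remaining cell in row 3 is (3,1) = 334 − 205 = 129.
Column 1: 87 + 66 + 129 + ? = 334, so (4,1) = 52.
Using column 3: 38 + 115 + 80 + ? → (4,3) = 334 − 233 = 101.

87 136 38 73 / 66 45 115 108 / 129 94 80 31 / 52 59 101 122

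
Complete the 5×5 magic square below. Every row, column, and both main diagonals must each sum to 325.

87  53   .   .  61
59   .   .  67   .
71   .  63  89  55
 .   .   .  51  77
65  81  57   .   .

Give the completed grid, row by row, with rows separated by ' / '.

Using row 3: 71 + 63 + 89 + 55 + ? → (3,2) = 325 − 278 = 47.
From column 1, 325 − (87 + 59 + 71 + 65) gives (4,1) = 43.
From anti-diagonal, 325 − (61 + 67 + 63 + 65) gives (4,2) = 69.
Row 4 needs 325; the known cells sum to 240, so (4,3) = 85.
Column 2 must total 325; the given cells sum to 250, so (2,2) = 75.
Main diagonal needs 325; the known cells sum to 276, so (5,5) = 49.
Row 5 must total 325; the given cells sum to 252, so (5,4) = 73.
Column 4 needs 325; the known cells sum to 280, so (1,4) = 45.
Column 5 needs 325; the known cells sum to 242, so (2,5) = 83.
Row 1 needs 325; the known cells sum to 246, so (1,3) = 79.
Row 2: 59 + 75 + 67 + 83 + ? = 325, so (2,3) = 41.

87 53 79 45 61 / 59 75 41 67 83 / 71 47 63 89 55 / 43 69 85 51 77 / 65 81 57 73 49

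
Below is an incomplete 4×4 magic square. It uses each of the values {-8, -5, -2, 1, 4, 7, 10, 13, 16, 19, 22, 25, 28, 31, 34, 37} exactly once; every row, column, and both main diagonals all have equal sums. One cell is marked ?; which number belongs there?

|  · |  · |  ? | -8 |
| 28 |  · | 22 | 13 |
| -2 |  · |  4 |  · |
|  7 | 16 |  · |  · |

The 16 entries sum to 232, so each line sums to 232/4 = 58.
Using row 2: 28 + 22 + 13 + ? → (2,2) = 58 − 63 = -5.
From column 1, 58 − (28 + (-2) + 7) gives (1,1) = 25.
From main diagonal, 58 − (25 + (-5) + 4) gives (4,4) = 34.
Anti-diagonal: -8 + 22 + 7 + ? = 58, so (3,2) = 37.
Row 3 must total 58; the given cells sum to 39, so (3,4) = 19.
Row 4 must total 58; the given cells sum to 57, so (4,3) = 1.
Column 2 needs 58; the known cells sum to 48, so (1,2) = 10.
Column 3: 22 + 4 + 1 + ? = 58, so (1,3) = 31.

31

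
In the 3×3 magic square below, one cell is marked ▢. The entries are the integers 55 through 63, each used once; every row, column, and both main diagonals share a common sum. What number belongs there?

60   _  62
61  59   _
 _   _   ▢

58

The entries are 55 through 63, which sum to 531, so each line sums to 531/3 = 177.
From row 1, 177 − (60 + 62) gives (1,2) = 55.
From row 2, 177 − (61 + 59) gives (2,3) = 57.
From column 1, 177 − (60 + 61) gives (3,1) = 56.
Column 2: 55 + 59 + ? = 177, so (3,2) = 63.
The remaining cell in column 3 is (3,3) = 177 − 119 = 58.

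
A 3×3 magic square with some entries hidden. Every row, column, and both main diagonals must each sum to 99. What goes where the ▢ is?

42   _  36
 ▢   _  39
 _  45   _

27

Row 1 must total 99; the given cells sum to 78, so (1,2) = 21.
The remaining cell in column 2 is (2,2) = 99 − 66 = 33.
From column 3, 99 − (36 + 39) gives (3,3) = 24.
Anti-diagonal must total 99; the given cells sum to 69, so (3,1) = 30.
Using row 2: 33 + 39 + ? → (2,1) = 99 − 72 = 27.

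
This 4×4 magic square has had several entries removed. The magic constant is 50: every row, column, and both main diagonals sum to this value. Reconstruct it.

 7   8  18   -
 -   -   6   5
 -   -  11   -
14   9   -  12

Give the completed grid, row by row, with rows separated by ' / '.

Row 1 must total 50; the given cells sum to 33, so (1,4) = 17.
The remaining cell in row 4 is (4,3) = 50 − 35 = 15.
The remaining cell in column 4 is (3,4) = 50 − 34 = 16.
From main diagonal, 50 − (7 + 11 + 12) gives (2,2) = 20.
From anti-diagonal, 50 − (17 + 6 + 14) gives (3,2) = 13.
From row 2, 50 − (20 + 6 + 5) gives (2,1) = 19.
Row 3 must total 50; the given cells sum to 40, so (3,1) = 10.

7 8 18 17 / 19 20 6 5 / 10 13 11 16 / 14 9 15 12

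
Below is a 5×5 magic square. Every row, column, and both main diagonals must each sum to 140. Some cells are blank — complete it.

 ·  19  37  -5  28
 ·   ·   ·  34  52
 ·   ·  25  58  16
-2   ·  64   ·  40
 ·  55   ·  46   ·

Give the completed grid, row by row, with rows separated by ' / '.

61 19 37 -5 28 / 10 43 1 34 52 / 49 -8 25 58 16 / -2 31 64 7 40 / 22 55 13 46 4

Using row 1: 19 + 37 + (-5) + 28 + ? → (1,1) = 140 − 79 = 61.
Using column 4: -5 + 34 + 58 + 46 + ? → (4,4) = 140 − 133 = 7.
Column 5 must total 140; the given cells sum to 136, so (5,5) = 4.
Main diagonal: 61 + 25 + 7 + 4 + ? = 140, so (2,2) = 43.
Using row 4: -2 + 64 + 7 + 40 + ? → (4,2) = 140 − 109 = 31.
Column 2 needs 140; the known cells sum to 148, so (3,2) = -8.
From anti-diagonal, 140 − (28 + 34 + 25 + 31) gives (5,1) = 22.
Using row 3: -8 + 25 + 58 + 16 + ? → (3,1) = 140 − 91 = 49.
Row 5: 22 + 55 + 46 + 4 + ? = 140, so (5,3) = 13.
Using column 1: 61 + 49 + (-2) + 22 + ? → (2,1) = 140 − 130 = 10.
Column 3 must total 140; the given cells sum to 139, so (2,3) = 1.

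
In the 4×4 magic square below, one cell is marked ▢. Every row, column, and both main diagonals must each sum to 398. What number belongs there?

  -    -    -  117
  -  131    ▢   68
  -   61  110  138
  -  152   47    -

96

Using row 3: 61 + 110 + 138 + ? → (3,1) = 398 − 309 = 89.
Column 2: 131 + 61 + 152 + ? = 398, so (1,2) = 54.
Column 4 needs 398; the known cells sum to 323, so (4,4) = 75.
Main diagonal needs 398; the known cells sum to 316, so (1,1) = 82.
Using row 1: 82 + 54 + 117 + ? → (1,3) = 398 − 253 = 145.
Row 4 must total 398; the given cells sum to 274, so (4,1) = 124.
Column 1 needs 398; the known cells sum to 295, so (2,1) = 103.
Using column 3: 145 + 110 + 47 + ? → (2,3) = 398 − 302 = 96.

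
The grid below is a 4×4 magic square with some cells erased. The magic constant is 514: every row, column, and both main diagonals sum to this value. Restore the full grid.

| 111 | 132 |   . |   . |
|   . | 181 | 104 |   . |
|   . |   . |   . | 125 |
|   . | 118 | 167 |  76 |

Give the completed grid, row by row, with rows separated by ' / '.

From row 4, 514 − (118 + 167 + 76) gives (4,1) = 153.
Column 2 must total 514; the given cells sum to 431, so (3,2) = 83.
From main diagonal, 514 − (111 + 181 + 76) gives (3,3) = 146.
Anti-diagonal needs 514; the known cells sum to 340, so (1,4) = 174.
Using row 1: 111 + 132 + 174 + ? → (1,3) = 514 − 417 = 97.
The remaining cell in row 3 is (3,1) = 514 − 354 = 160.
Column 1 needs 514; the known cells sum to 424, so (2,1) = 90.
Using column 4: 174 + 125 + 76 + ? → (2,4) = 514 − 375 = 139.

111 132 97 174 / 90 181 104 139 / 160 83 146 125 / 153 118 167 76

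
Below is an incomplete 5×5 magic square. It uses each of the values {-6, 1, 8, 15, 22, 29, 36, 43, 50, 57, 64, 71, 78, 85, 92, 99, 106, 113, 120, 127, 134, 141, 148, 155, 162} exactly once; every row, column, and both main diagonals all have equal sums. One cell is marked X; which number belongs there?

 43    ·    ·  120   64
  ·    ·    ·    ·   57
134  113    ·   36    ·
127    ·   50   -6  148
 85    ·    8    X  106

The 25 entries sum to 1950, so each line sums to 1950/5 = 390.
Row 4: 127 + 50 + (-6) + 148 + ? = 390, so (4,2) = 71.
Column 1 needs 390; the known cells sum to 389, so (2,1) = 1.
Column 5: 64 + 57 + 148 + 106 + ? = 390, so (3,5) = 15.
The remaining cell in row 3 is (3,3) = 390 − 298 = 92.
Main diagonal needs 390; the known cells sum to 235, so (2,2) = 155.
The remaining cell in anti-diagonal is (2,4) = 390 − 312 = 78.
From row 2, 390 − (1 + 155 + 78 + 57) gives (2,3) = 99.
Column 3 needs 390; the known cells sum to 249, so (1,3) = 141.
Column 4: 120 + 78 + 36 + (-6) + ? = 390, so (5,4) = 162.

162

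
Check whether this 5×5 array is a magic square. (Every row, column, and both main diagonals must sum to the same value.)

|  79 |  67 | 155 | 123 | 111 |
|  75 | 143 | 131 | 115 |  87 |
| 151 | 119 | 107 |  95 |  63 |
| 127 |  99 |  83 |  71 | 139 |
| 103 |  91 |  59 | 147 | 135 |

Row 1: 79 + 67 + 155 + 123 + 111 = 535.
Row 2: 75 + 143 + 131 + 115 + 87 = 551.
Row 3: 151 + 119 + 107 + 95 + 63 = 535.
Row 4: 127 + 99 + 83 + 71 + 139 = 519.
Row 5: 103 + 91 + 59 + 147 + 135 = 535.
Column 1: 79 + 75 + 151 + 127 + 103 = 535.
Column 2: 67 + 143 + 119 + 99 + 91 = 519.
Column 3: 155 + 131 + 107 + 83 + 59 = 535.
Column 4: 123 + 115 + 95 + 71 + 147 = 551.
Column 5: 111 + 87 + 63 + 139 + 135 = 535.
Main diagonal: 79 + 143 + 107 + 71 + 135 = 535.
Anti-diagonal: 111 + 115 + 107 + 99 + 103 = 535.

No — column 4 sums to 551 but row 4 sums to 519.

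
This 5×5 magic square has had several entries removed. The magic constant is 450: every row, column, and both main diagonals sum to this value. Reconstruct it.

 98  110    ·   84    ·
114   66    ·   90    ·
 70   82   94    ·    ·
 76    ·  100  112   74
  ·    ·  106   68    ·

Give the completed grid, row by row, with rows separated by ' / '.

98 110 72 84 86 / 114 66 78 90 102 / 70 82 94 96 108 / 76 88 100 112 74 / 92 104 106 68 80

Row 4 needs 450; the known cells sum to 362, so (4,2) = 88.
The remaining cell in column 1 is (5,1) = 450 − 358 = 92.
Using column 2: 110 + 66 + 82 + 88 + ? → (5,2) = 450 − 346 = 104.
Column 4: 84 + 90 + 112 + 68 + ? = 450, so (3,4) = 96.
Main diagonal must total 450; the given cells sum to 370, so (5,5) = 80.
Anti-diagonal must total 450; the given cells sum to 364, so (1,5) = 86.
Row 1 needs 450; the known cells sum to 378, so (1,3) = 72.
The remaining cell in row 3 is (3,5) = 450 − 342 = 108.
Column 3 must total 450; the given cells sum to 372, so (2,3) = 78.
Column 5 must total 450; the given cells sum to 348, so (2,5) = 102.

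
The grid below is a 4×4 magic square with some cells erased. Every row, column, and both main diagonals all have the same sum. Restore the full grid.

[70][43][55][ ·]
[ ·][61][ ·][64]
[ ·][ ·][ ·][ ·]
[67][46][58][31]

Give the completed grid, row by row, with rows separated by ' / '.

Row 4 is already complete: 67 + 46 + 58 + 31 = 202, so that is the magic constant.
Row 1 needs 202; the known cells sum to 168, so (1,4) = 34.
The remaining cell in column 2 is (3,2) = 202 − 150 = 52.
The remaining cell in column 4 is (3,4) = 202 − 129 = 73.
From main diagonal, 202 − (70 + 61 + 31) gives (3,3) = 40.
Using anti-diagonal: 34 + 52 + 67 + ? → (2,3) = 202 − 153 = 49.
Using row 2: 61 + 49 + 64 + ? → (2,1) = 202 − 174 = 28.
From row 3, 202 − (52 + 40 + 73) gives (3,1) = 37.

70 43 55 34 / 28 61 49 64 / 37 52 40 73 / 67 46 58 31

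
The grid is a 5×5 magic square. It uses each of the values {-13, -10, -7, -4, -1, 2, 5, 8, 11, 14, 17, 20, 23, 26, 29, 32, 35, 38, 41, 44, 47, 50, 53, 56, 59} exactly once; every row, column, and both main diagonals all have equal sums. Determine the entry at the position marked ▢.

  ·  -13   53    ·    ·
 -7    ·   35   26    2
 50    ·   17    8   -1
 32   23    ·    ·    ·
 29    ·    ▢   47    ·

-4

The 25 entries sum to 575, so each line sums to 575/5 = 115.
The remaining cell in row 2 is (2,2) = 115 − 56 = 59.
Row 3 needs 115; the known cells sum to 74, so (3,2) = 41.
Column 1: -7 + 50 + 32 + 29 + ? = 115, so (1,1) = 11.
From column 2, 115 − (-13 + 59 + 41 + 23) gives (5,2) = 5.
Anti-diagonal needs 115; the known cells sum to 95, so (1,5) = 20.
From row 1, 115 − (11 + (-13) + 53 + 20) gives (1,4) = 44.
Using column 4: 44 + 26 + 8 + 47 + ? → (4,4) = 115 − 125 = -10.
Main diagonal: 11 + 59 + 17 + (-10) + ? = 115, so (5,5) = 38.
Row 5: 29 + 5 + 47 + 38 + ? = 115, so (5,3) = -4.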